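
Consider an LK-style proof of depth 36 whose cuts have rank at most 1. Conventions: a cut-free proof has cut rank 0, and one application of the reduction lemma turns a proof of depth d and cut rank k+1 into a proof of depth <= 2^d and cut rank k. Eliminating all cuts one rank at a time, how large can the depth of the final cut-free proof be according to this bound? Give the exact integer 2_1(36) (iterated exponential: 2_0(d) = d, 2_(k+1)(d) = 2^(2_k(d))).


Each rank reduction sends depth d to at most 2^d; cut rank r needs r reductions.
2_0(36) = 36
2_1(36) = 2^36 = 68719476736
Cut-free depth bound = 68719476736

68719476736


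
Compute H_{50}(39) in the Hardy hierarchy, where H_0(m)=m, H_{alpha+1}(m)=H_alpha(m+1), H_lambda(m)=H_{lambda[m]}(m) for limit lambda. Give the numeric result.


H_50(39):
For finite ordinals k, H_k(n) = n + k (each successor step adds 1).
H_50(39) = 39 + 50 = 89

89


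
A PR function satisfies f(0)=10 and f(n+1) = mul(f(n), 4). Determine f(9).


f(0) = 10
f(1) = mul(f(0), 4) = mul(10, 4) = 40
f(2) = mul(f(1), 4) = mul(40, 4) = 160
f(3) = mul(f(2), 4) = mul(160, 4) = 640
f(4) = mul(f(3), 4) = mul(640, 4) = 2560
f(5) = mul(f(4), 4) = mul(2560, 4) = 10240
f(6) = mul(f(5), 4) = mul(10240, 4) = 40960
f(7) = mul(f(6), 4) = mul(40960, 4) = 163840
f(8) = mul(f(7), 4) = mul(163840, 4) = 655360
f(9) = mul(f(8), 4) = mul(655360, 4) = 2621440


2621440


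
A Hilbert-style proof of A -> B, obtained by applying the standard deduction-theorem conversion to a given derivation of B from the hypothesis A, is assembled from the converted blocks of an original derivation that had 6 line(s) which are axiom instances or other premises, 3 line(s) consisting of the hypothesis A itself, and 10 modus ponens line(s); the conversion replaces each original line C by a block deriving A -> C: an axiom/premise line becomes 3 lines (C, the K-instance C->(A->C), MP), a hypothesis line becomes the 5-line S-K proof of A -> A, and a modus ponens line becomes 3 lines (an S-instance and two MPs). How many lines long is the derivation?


Deduction-theorem conversion, block by block:
- 6 axiom/premise lines -> 3 lines each = 18
- 3 hypothesis lines -> 5 lines each (identity proof A->A) = 15
- 10 MP lines -> 3 lines each (S-instance, MP, MP) = 30
Total = 18 + 15 + 30 = 63 lines.

63


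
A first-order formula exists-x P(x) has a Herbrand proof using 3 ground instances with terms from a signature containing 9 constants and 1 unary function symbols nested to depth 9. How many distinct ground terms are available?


Herbrand terms by depth:
Depth 0: 9 constants
Depth 1: 9 new terms (running total: 18)
Depth 2: 9 new terms (running total: 27)
Depth 3: 9 new terms (running total: 36)
Depth 4: 9 new terms (running total: 45)
Depth 5: 9 new terms (running total: 54)
Depth 6: 9 new terms (running total: 63)
Depth 7: 9 new terms (running total: 72)
Depth 8: 9 new terms (running total: 81)
Depth 9: 9 new terms (running total: 90)
Total distinct ground terms = 90

90


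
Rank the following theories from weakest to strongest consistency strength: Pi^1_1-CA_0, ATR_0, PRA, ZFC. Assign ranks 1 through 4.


Ordering by consistency strength:
1. PRA
2. ATR_0
3. Pi^1_1-CA_0
4. ZFC


Pi^1_1-CA_0=3, ATR_0=2, PRA=1, ZFC=4


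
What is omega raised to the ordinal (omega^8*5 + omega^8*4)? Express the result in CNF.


omega^(omega^8*5 + omega^8*4):
Both terms of the exponent have the same exponent 8, so they merge: omega^8*5 + omega^8*4 = omega^8*(5+4) = omega^8*9.
omega raised to a CNF ordinal is a single CNF term: Result = omega^(omega^8*9)

omega^(omega^8*9)


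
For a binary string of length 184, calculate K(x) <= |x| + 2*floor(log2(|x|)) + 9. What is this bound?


floor(log2(184)) = 7
2 * 7 = 14
K(x) <= 184 + 14 + 9 = 207

207


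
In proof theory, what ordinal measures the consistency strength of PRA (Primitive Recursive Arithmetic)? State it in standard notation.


The proof-theoretic ordinal of PRA (Primitive Recursive Arithmetic) is a standard result in ordinal analysis.
This ordinal is the supremum of order types of primitive recursive well-orderings
that the theory can prove to be well-ordered.
For PRA (Primitive Recursive Arithmetic), the proof-theoretic ordinal is omega^omega.

omega^omega


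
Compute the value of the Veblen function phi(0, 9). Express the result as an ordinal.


phi(0, 9):
phi(0, beta) = omega^beta by definition.
phi(0, 9) = omega^9

omega^9


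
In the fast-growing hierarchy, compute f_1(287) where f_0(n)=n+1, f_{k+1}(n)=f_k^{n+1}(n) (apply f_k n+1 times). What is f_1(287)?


f_1(287) = f_0^288(287)
f_0 adds 1 each time, applied 288 times.
f_1(287) = 287 + 288 = 575

575


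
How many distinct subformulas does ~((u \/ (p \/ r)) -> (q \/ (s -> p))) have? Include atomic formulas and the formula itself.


Formula: ~((u \/ (p \/ r)) -> (q \/ (s -> p)))
Subformulas found:
  1. q
  2. u
  3. s
  4. r
  5. p
  6. (s -> p)
  7. (p \/ r)
  8. (q \/ (s -> p))
  9. (u \/ (p \/ r))
  10. ((u \/ (p \/ r)) -> (q \/ (s -> p)))
  11. ~((u \/ (p \/ r)) -> (q \/ (s -> p)))
Total distinct subformulas = 11

11


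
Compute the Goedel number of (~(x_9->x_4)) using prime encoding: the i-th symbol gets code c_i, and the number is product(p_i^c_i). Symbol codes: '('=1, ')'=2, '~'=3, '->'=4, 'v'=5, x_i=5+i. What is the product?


Formula: (~(x_9->x_4))
Symbol codes: [1, 3, 1, 14, 4, 9, 2, 2]
Primes: [2, 3, 5, 7, 11, 13, 17, 19]
p_1^1 = 2^1 = 2
p_2^3 = 3^3 = 27
p_3^1 = 5^1 = 5
p_4^14 = 7^14 = 678223072849
p_5^4 = 11^4 = 14641
p_6^9 = 13^9 = 10604499373
p_7^2 = 17^2 = 289
p_8^2 = 19^2 = 361
Product = 2966212634366428303467697166390310

2966212634366428303467697166390310


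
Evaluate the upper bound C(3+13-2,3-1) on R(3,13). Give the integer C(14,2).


R(3,13) <= C(3+13-2, 3-1) = C(14, 2)
C(14, 2) = 14! / (2! * 12!)
= 91

91


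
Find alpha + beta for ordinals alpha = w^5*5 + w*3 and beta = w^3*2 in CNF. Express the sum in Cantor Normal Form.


Ordinal addition (w^5*5 + w*3) + w^3*2:
alpha's leading term has exponent 5 > beta's exponent 3, so it survives.
alpha's tail term has exponent 1 < beta's exponent 3, so it is absorbed by beta.
In ordinal addition, any term followed by a strictly larger-exponent term is absorbed.
Result = w^5*5 + w^3*2

w^5*5 + w^3*2


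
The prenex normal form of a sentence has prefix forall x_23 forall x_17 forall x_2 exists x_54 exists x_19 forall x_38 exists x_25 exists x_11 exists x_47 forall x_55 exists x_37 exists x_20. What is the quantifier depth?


Quantifier prefix has 12 quantifier symbols.
Quantifier depth = 12

12


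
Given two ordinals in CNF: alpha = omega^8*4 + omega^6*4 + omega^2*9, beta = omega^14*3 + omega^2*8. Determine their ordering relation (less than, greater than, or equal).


Compare term by term from highest exponent:
alpha = omega^8*4 + omega^6*4 + omega^2*9
beta = omega^14*3 + omega^2*8
Term 1: alpha has omega^8*4, beta has omega^14*3
Term 2: alpha has omega^6*4, beta has omega^2*8
Term 3: alpha has omega^2*9, beta has omega^0*0
Result: alpha < beta

alpha < beta


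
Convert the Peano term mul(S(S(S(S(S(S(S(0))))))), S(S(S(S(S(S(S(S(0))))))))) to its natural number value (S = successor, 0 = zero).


mul(S^7(0), S^8(0)):
S^7(0) = 7
S^8(0) = 8
7 * 8 = 56

56


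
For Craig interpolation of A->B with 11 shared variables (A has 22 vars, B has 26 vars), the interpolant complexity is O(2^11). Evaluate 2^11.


Shared atoms = 11
Craig interpolant size bound = 2^11
= 2048

2048


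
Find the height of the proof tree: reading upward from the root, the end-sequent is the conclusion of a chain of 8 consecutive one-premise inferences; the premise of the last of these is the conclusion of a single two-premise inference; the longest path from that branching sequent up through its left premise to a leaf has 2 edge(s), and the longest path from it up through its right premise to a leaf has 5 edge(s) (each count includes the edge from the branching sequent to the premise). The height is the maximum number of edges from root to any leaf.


Longest path through the left premise: 2 edges (measured from the branching sequent)
Longest path through the right premise: 5 edges
Height of the subtree rooted at the branching sequent: max(2, 5) = 5
The branching sequent sits 8 edges above the root (the chain of one-premise inferences), so height = 5 + 8 = 13

13


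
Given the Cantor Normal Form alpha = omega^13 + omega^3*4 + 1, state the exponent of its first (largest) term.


CNF: omega^13 + omega^3*4 + 1
The leading term is omega^13, which has exponent 13.

13


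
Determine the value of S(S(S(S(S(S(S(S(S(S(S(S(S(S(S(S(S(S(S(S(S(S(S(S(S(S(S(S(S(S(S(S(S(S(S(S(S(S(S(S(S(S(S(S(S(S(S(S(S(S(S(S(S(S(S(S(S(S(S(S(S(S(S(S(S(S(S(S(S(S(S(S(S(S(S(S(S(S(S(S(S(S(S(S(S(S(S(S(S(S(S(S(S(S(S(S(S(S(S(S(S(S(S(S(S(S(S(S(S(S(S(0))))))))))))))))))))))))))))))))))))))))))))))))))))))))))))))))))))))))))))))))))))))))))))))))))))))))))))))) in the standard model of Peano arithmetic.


Counting successors applied to 0:
111 applications of S to 0 = 111

111


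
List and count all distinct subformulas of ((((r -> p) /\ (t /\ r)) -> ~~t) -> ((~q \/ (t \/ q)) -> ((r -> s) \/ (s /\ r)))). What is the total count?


Formula: ((((r -> p) /\ (t /\ r)) -> ~~t) -> ((~q \/ (t \/ q)) -> ((r -> s) \/ (s /\ r))))
Subformulas found:
  1. r
  2. p
  3. q
  4. s
  5. t
  6. ~t
  7. ~q
  8. ~~t
  9. (t /\ r)
  10. (r -> p)
  11. (s /\ r)
  12. (r -> s)
  13. (t \/ q)
  14. (~q \/ (t \/ q))
  15. ((r -> p) /\ (t /\ r))
  16. ((r -> s) \/ (s /\ r))
  17. (((r -> p) /\ (t /\ r)) -> ~~t)
  18. ((~q \/ (t \/ q)) -> ((r -> s) \/ (s /\ r)))
  19. ((((r -> p) /\ (t /\ r)) -> ~~t) -> ((~q \/ (t \/ q)) -> ((r -> s) \/ (s /\ r))))
Total distinct subformulas = 19

19


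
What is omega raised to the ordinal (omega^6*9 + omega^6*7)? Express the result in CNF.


omega^(omega^6*9 + omega^6*7):
Both terms of the exponent have the same exponent 6, so they merge: omega^6*9 + omega^6*7 = omega^6*(9+7) = omega^6*16.
omega raised to a CNF ordinal is a single CNF term: Result = omega^(omega^6*16)

omega^(omega^6*16)


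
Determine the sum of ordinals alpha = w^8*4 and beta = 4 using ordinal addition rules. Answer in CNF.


Ordinal addition w^8*4 + 4:
Leading exponent of alpha (8) > leading exponent of beta (0).
Since alpha's term has higher exponent than beta's leading term,
the sum is simply alpha followed by beta.
Result = w^8*4 + 4

w^8*4 + 4


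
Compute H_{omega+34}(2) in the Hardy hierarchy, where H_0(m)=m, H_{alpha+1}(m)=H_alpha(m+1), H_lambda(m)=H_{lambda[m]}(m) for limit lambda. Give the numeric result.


H_{omega+34}(2):
Unwind the 34 successor steps: H_{omega+34}(2) = H_omega(2+34) = H_omega(36).
H_omega(m) = H_m(m) = m + m = 2m.
Result = 2 * 36 = 72

72


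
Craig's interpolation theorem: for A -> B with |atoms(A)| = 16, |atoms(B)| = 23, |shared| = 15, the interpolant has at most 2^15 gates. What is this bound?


Shared atoms = 15
Craig interpolant size bound = 2^15
= 32768

32768


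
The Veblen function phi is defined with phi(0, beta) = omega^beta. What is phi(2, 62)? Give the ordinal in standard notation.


phi(2, 62):
phi(2, beta) = zeta_beta (the beta-th zeta number, fixed point of epsilon).
phi(2, 62) = zeta_62

zeta_62


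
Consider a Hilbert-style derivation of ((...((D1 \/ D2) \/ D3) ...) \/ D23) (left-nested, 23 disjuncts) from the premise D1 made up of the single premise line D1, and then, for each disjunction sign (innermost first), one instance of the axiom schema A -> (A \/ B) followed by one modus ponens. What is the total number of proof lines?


Building the left-nested 23-ary disjunction from D1:
- 1 premise line (D1)
- 23 disjuncts means 22 disjunction signs; each needs 1 axiom instance + 1 MP = 2 lines: 2 * 22 = 44
Total = 1 + 44 = 45 lines.

45


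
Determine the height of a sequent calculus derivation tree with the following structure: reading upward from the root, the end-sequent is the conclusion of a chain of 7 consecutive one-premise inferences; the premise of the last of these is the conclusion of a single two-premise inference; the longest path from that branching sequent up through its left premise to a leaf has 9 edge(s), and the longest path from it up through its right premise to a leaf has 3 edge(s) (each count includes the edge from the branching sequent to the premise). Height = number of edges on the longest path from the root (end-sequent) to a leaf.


Longest path through the left premise: 9 edges (measured from the branching sequent)
Longest path through the right premise: 3 edges
Height of the subtree rooted at the branching sequent: max(9, 3) = 9
The branching sequent sits 7 edges above the root (the chain of one-premise inferences), so height = 9 + 7 = 16

16


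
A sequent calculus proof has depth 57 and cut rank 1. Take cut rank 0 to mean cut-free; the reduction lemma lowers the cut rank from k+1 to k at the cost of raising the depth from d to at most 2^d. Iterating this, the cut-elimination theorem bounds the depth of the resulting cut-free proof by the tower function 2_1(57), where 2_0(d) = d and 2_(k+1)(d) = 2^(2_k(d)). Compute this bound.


Each rank reduction sends depth d to at most 2^d; cut rank r needs r reductions.
2_0(57) = 57
2_1(57) = 2^57 = 144115188075855872
Cut-free depth bound = 144115188075855872

144115188075855872


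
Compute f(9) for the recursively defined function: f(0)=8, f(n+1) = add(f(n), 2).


f(0) = 8
f(1) = add(f(0), 2) = add(8, 2) = 10
f(2) = add(f(1), 2) = add(10, 2) = 12
f(3) = add(f(2), 2) = add(12, 2) = 14
f(4) = add(f(3), 2) = add(14, 2) = 16
f(5) = add(f(4), 2) = add(16, 2) = 18
f(6) = add(f(5), 2) = add(18, 2) = 20
f(7) = add(f(6), 2) = add(20, 2) = 22
f(8) = add(f(7), 2) = add(22, 2) = 24
f(9) = add(f(8), 2) = add(24, 2) = 26


26


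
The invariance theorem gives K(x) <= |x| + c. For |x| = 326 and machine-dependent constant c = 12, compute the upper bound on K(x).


K(x) <= |x| + c = 326 + 12 = 338

338


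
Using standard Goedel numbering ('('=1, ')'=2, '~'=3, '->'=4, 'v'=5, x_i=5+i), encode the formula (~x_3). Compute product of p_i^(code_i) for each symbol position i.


Formula: (~x_3)
Symbol codes: [1, 3, 8, 2]
Primes: [2, 3, 5, 7]
p_1^1 = 2^1 = 2
p_2^3 = 3^3 = 27
p_3^8 = 5^8 = 390625
p_4^2 = 7^2 = 49
Product = 1033593750

1033593750


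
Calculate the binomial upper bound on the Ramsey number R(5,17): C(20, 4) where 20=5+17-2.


R(5,17) <= C(5+17-2, 5-1) = C(20, 4)
C(20, 4) = 20! / (4! * 16!)
= 4845

4845


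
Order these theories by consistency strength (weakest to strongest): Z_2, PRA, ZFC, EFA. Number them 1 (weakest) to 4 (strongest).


Ordering by consistency strength:
1. EFA
2. PRA
3. Z_2
4. ZFC


Z_2=3, PRA=2, ZFC=4, EFA=1


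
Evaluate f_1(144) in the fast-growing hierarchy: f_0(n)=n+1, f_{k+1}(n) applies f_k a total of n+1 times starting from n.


f_1(144) = f_0^145(144)
f_0 adds 1 each time, applied 145 times.
f_1(144) = 144 + 145 = 289

289


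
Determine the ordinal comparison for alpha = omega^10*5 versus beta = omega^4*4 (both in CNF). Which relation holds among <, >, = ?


Compare term by term from highest exponent:
alpha = omega^10*5
beta = omega^4*4
Term 1: alpha has omega^10*5, beta has omega^4*4
Result: alpha > beta

alpha > beta


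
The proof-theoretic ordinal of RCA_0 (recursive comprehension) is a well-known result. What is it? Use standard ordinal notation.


The proof-theoretic ordinal of RCA_0 (recursive comprehension) is a standard result in ordinal analysis.
This ordinal is the supremum of order types of primitive recursive well-orderings
that the theory can prove to be well-ordered.
For RCA_0 (recursive comprehension), the proof-theoretic ordinal is omega^omega.

omega^omega


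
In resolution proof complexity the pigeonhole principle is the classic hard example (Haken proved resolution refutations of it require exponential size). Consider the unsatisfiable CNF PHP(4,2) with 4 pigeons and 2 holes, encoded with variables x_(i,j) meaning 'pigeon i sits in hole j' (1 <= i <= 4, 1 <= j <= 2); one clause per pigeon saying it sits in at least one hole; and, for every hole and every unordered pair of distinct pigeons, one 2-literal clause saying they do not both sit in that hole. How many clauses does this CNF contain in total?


PHP(4,2): 4 pigeons, 2 holes, 4*2 = 8 variables.
- pigeon clauses: one per pigeon -> 4 clauses
- hole clauses: 2 holes * C(4,2) = 2 * 6 -> 12 clauses
Total clauses = 4 + 12 = 16

16


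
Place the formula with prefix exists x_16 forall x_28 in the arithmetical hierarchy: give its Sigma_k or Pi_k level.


Leading quantifier is exists, so the class is Sigma.
Number of quantifier blocks = alternations + 1 = 1 + 1 = 2.
Classification: Sigma_2

Sigma_2


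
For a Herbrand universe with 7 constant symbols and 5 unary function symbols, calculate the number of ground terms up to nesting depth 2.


Herbrand terms by depth:
Depth 0: 7 constants
Depth 1: 35 new terms (running total: 42)
Depth 2: 175 new terms (running total: 217)
Total distinct ground terms = 217

217


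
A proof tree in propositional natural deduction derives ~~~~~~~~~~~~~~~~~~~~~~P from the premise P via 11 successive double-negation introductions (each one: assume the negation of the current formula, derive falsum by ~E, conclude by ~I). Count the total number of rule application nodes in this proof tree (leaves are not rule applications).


Each double-negation introduction (from C infer ~~C) uses 2 inference nodes: one ~E (C and ~C give falsum) and one ~I (discharge ~C).
11 double negations = 11 * 2 = 22 inference nodes.

22


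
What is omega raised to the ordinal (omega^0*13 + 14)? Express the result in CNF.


omega^(omega^0*13 + 14):
omega^0 = 1, so the exponent is 13 + 14 = 27 (finite ordinal addition).
Result = omega^27, already a single CNF term.

omega^27


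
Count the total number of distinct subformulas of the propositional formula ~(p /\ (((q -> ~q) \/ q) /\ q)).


Formula: ~(p /\ (((q -> ~q) \/ q) /\ q))
Subformulas found:
  1. q
  2. p
  3. ~q
  4. (q -> ~q)
  5. ((q -> ~q) \/ q)
  6. (((q -> ~q) \/ q) /\ q)
  7. (p /\ (((q -> ~q) \/ q) /\ q))
  8. ~(p /\ (((q -> ~q) \/ q) /\ q))
Total distinct subformulas = 8

8


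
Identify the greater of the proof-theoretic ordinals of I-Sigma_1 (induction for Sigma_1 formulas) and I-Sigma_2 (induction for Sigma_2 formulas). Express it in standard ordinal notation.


Proof-theoretic ordinal of I-Sigma_1 (induction for Sigma_1 formulas): omega^omega
Proof-theoretic ordinal of I-Sigma_2 (induction for Sigma_2 formulas): omega^(omega^omega)
Comparing: omega^omega < omega^(omega^omega).
The larger ordinal is omega^(omega^omega) (from I-Sigma_2 (induction for Sigma_2 formulas)).

omega^(omega^omega)


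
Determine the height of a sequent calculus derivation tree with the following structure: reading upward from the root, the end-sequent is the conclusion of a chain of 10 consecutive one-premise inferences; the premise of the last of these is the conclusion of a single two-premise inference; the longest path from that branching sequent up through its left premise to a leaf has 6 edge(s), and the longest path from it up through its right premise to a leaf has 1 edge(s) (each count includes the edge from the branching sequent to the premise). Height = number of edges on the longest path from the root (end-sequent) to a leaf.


Longest path through the left premise: 6 edges (measured from the branching sequent)
Longest path through the right premise: 1 edges
Height of the subtree rooted at the branching sequent: max(6, 1) = 6
The branching sequent sits 10 edges above the root (the chain of one-premise inferences), so height = 6 + 10 = 16

16


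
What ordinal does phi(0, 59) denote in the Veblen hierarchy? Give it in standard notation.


phi(0, 59):
phi(0, beta) = omega^beta by definition.
phi(0, 59) = omega^59

omega^59


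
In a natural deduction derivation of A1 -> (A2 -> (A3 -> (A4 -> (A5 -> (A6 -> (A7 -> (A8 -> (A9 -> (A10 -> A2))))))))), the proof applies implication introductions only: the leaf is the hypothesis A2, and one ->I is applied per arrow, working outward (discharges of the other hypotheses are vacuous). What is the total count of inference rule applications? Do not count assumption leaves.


The formula has 10 arrows (->); its innermost consequent A2 is one of the antecedents,
so the proof starts from the hypothesis leaf A2 (not a rule application) and closes one arrow per ->I.
Building A1 -> (A2 -> (A3 -> (A4 -> (A5 -> (A6 -> (A7 -> (A8 -> (A9 -> (A10 -> A2))))))))) therefore takes 10 nested implication introductions.
Total inference nodes = 10

10


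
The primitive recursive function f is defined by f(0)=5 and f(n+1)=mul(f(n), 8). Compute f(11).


f(0) = 5
f(1) = mul(f(0), 8) = mul(5, 8) = 40
f(2) = mul(f(1), 8) = mul(40, 8) = 320
f(3) = mul(f(2), 8) = mul(320, 8) = 2560
f(4) = mul(f(3), 8) = mul(2560, 8) = 20480
f(5) = mul(f(4), 8) = mul(20480, 8) = 163840
f(6) = mul(f(5), 8) = mul(163840, 8) = 1310720
f(7) = mul(f(6), 8) = mul(1310720, 8) = 10485760
f(8) = mul(f(7), 8) = mul(10485760, 8) = 83886080
f(9) = mul(f(8), 8) = mul(83886080, 8) = 671088640
f(10) = mul(f(9), 8) = mul(671088640, 8) = 5368709120
f(11) = mul(f(10), 8) = mul(5368709120, 8) = 42949672960


42949672960


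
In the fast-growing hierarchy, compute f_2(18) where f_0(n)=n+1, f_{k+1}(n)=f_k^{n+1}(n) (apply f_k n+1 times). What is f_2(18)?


f_2(18) = f_1^19(18)
f_1(m) = 2m + 1.
Iterating: f_1^k(n) = 2^k*(n+1) - 1.
f_2(18) = 2^19*(18+1) - 1 = 524288*19 - 1 = 9961471

9961471


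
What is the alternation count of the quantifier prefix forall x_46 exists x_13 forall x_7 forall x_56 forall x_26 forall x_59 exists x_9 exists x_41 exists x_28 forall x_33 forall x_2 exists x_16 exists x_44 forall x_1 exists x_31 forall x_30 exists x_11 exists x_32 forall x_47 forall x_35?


Walk the prefix and count type changes:
  position 1: forall -> exists <-- alternation
  position 2: exists -> forall <-- alternation
  position 3: forall -> forall
  position 4: forall -> forall
  position 5: forall -> forall
  position 6: forall -> exists <-- alternation
  position 7: exists -> exists
  position 8: exists -> exists
  position 9: exists -> forall <-- alternation
  position 10: forall -> forall
  position 11: forall -> exists <-- alternation
  position 12: exists -> exists
  position 13: exists -> forall <-- alternation
  position 14: forall -> exists <-- alternation
  position 15: exists -> forall <-- alternation
  position 16: forall -> exists <-- alternation
  position 17: exists -> exists
  position 18: exists -> forall <-- alternation
  position 19: forall -> forall
Total alternations = 10

10


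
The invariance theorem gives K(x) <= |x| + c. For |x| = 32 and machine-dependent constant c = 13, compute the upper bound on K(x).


K(x) <= |x| + c = 32 + 13 = 45

45


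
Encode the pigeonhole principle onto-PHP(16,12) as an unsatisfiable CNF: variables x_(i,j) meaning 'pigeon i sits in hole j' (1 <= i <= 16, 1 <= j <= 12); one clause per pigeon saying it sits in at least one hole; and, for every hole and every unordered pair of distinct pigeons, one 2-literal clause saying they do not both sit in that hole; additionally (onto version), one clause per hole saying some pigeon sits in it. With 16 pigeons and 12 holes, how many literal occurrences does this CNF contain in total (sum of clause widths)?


onto-PHP(16,12): 16 pigeons, 12 holes, 16*12 = 192 variables.
- pigeon clauses: one per pigeon -> 16 clauses of width 12 -> 192 literals
- hole clauses: 12 holes * C(16,2) = 12 * 120 -> 1440 clauses of width 2 -> 2880 literals
- onto clauses: one per hole -> 12 clauses of width 16 -> 192 literals
Total literal occurrences = 192 + 2880 + 192 = 3264

3264


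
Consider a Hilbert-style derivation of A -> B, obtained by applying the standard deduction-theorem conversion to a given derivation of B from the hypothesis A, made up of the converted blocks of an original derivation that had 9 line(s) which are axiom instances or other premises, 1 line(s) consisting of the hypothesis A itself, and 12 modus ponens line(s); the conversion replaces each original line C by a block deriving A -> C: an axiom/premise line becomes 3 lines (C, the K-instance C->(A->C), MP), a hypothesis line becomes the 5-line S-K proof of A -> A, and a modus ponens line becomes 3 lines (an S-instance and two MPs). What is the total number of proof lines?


Deduction-theorem conversion, block by block:
- 9 axiom/premise lines -> 3 lines each = 27
- 1 hypothesis lines -> 5 lines each (identity proof A->A) = 5
- 12 MP lines -> 3 lines each (S-instance, MP, MP) = 36
Total = 27 + 5 + 36 = 68 lines.

68


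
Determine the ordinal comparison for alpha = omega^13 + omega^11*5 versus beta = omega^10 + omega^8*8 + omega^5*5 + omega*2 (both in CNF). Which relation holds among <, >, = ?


Compare term by term from highest exponent:
alpha = omega^13 + omega^11*5
beta = omega^10 + omega^8*8 + omega^5*5 + omega*2
Term 1: alpha has omega^13*1, beta has omega^10*1
Term 2: alpha has omega^11*5, beta has omega^8*8
Term 3: alpha has omega^0*0, beta has omega^5*5
Term 4: alpha has omega^0*0, beta has omega^1*2
Result: alpha > beta

alpha > beta


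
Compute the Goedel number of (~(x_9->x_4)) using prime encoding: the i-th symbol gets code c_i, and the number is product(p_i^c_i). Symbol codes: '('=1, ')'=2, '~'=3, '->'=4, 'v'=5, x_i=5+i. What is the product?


Formula: (~(x_9->x_4))
Symbol codes: [1, 3, 1, 14, 4, 9, 2, 2]
Primes: [2, 3, 5, 7, 11, 13, 17, 19]
p_1^1 = 2^1 = 2
p_2^3 = 3^3 = 27
p_3^1 = 5^1 = 5
p_4^14 = 7^14 = 678223072849
p_5^4 = 11^4 = 14641
p_6^9 = 13^9 = 10604499373
p_7^2 = 17^2 = 289
p_8^2 = 19^2 = 361
Product = 2966212634366428303467697166390310

2966212634366428303467697166390310


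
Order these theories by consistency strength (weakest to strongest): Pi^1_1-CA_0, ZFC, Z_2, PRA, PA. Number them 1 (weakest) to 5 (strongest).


Ordering by consistency strength:
1. PRA
2. PA
3. Pi^1_1-CA_0
4. Z_2
5. ZFC


Pi^1_1-CA_0=3, ZFC=5, Z_2=4, PRA=1, PA=2


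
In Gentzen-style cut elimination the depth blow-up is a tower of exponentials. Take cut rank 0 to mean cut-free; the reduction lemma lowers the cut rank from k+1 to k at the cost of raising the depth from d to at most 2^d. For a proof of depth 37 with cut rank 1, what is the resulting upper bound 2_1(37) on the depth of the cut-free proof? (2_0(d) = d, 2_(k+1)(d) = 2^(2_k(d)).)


Each rank reduction sends depth d to at most 2^d; cut rank r needs r reductions.
2_0(37) = 37
2_1(37) = 2^37 = 137438953472
Cut-free depth bound = 137438953472

137438953472


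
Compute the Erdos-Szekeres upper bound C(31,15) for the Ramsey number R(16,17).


R(16,17) <= C(16+17-2, 16-1) = C(31, 15)
C(31, 15) = 31! / (15! * 16!)
= 300540195

300540195


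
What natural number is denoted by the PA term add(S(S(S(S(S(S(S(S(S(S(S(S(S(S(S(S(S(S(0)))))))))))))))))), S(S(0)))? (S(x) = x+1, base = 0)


add(S^18(0), S^2(0)):
S^18(0) = 18
S^2(0) = 2
18 + 2 = 20

20


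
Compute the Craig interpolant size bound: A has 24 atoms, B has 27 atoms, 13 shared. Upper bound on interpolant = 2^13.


Shared atoms = 13
Craig interpolant size bound = 2^13
= 8192

8192


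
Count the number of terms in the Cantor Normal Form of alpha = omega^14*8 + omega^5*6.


CNF: omega^14*8 + omega^5*6
Count the summands separated by '+':
  term 1: omega^14*8
  term 2: omega^5*6
Total terms = 2

2


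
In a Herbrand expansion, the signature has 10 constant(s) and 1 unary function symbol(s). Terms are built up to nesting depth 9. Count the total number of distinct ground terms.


Herbrand terms by depth:
Depth 0: 10 constants
Depth 1: 10 new terms (running total: 20)
Depth 2: 10 new terms (running total: 30)
Depth 3: 10 new terms (running total: 40)
Depth 4: 10 new terms (running total: 50)
Depth 5: 10 new terms (running total: 60)
Depth 6: 10 new terms (running total: 70)
Depth 7: 10 new terms (running total: 80)
Depth 8: 10 new terms (running total: 90)
Depth 9: 10 new terms (running total: 100)
Total distinct ground terms = 100

100


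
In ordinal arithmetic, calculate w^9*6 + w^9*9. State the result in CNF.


Ordinal addition w^9*6 + w^9*9:
Both terms have the same exponent 9.
w^e*c + w^e*d = w^e*(c+d).
Result = w^9*(6+9) = w^9*15

w^9*15


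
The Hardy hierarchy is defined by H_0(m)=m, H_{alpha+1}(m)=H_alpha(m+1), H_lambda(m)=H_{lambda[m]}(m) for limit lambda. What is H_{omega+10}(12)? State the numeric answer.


H_{omega+10}(12):
Unwind the 10 successor steps: H_{omega+10}(12) = H_omega(12+10) = H_omega(22).
H_omega(m) = H_m(m) = m + m = 2m.
Result = 2 * 22 = 44

44


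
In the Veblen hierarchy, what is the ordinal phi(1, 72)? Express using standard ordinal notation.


phi(1, 72):
phi(1, beta) = epsilon_beta (the beta-th epsilon number).
phi(1, 72) = epsilon_72

epsilon_72


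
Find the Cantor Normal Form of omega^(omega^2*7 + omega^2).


omega^(omega^2*7 + omega^2):
Both terms of the exponent have the same exponent 2, so they merge: omega^2*7 + omega^2 = omega^2*(7+1) = omega^2*8.
omega raised to a CNF ordinal is a single CNF term: Result = omega^(omega^2*8)

omega^(omega^2*8)


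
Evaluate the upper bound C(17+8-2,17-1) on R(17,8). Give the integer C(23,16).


R(17,8) <= C(17+8-2, 17-1) = C(23, 16)
C(23, 16) = 23! / (16! * 7!)
= 245157

245157


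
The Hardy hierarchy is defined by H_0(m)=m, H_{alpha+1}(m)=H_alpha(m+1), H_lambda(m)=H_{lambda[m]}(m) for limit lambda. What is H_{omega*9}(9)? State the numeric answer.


H_{omega*9}(9):
For the Hardy hierarchy, H_{omega*k}(n) = 2^k * n.
2^9 = 512.
512 * 9 = 4608

4608


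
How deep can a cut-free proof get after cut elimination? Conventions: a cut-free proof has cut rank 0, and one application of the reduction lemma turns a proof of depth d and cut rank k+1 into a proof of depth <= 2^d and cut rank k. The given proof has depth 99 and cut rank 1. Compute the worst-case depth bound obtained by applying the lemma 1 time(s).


Each rank reduction sends depth d to at most 2^d; cut rank r needs r reductions.
2_0(99) = 99
2_1(99) = 2^99 = 633825300114114700748351602688
Cut-free depth bound = 633825300114114700748351602688

633825300114114700748351602688


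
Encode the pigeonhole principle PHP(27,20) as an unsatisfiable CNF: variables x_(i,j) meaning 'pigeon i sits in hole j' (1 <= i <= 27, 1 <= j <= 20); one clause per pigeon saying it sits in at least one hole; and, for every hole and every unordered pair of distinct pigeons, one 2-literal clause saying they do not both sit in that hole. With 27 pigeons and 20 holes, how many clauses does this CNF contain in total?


PHP(27,20): 27 pigeons, 20 holes, 27*20 = 540 variables.
- pigeon clauses: one per pigeon -> 27 clauses
- hole clauses: 20 holes * C(27,2) = 20 * 351 -> 7020 clauses
Total clauses = 27 + 7020 = 7047

7047


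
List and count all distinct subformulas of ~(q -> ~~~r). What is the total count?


Formula: ~(q -> ~~~r)
Subformulas found:
  1. q
  2. r
  3. ~r
  4. ~~r
  5. ~~~r
  6. (q -> ~~~r)
  7. ~(q -> ~~~r)
Total distinct subformulas = 7

7


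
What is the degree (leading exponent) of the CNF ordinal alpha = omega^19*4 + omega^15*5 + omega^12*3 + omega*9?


CNF: omega^19*4 + omega^15*5 + omega^12*3 + omega*9
The leading term is omega^19*4, which has exponent 19.

19


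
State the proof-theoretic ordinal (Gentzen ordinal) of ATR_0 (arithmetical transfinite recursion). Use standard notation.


The proof-theoretic ordinal of ATR_0 (arithmetical transfinite recursion) is a standard result in ordinal analysis.
This ordinal is the supremum of order types of primitive recursive well-orderings
that the theory can prove to be well-ordered.
For ATR_0 (arithmetical transfinite recursion), the proof-theoretic ordinal is Gamma_0.

Gamma_0


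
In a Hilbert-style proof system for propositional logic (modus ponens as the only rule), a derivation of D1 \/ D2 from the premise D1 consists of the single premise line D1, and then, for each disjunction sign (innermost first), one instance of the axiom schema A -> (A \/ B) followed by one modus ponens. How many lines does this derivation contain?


Building the left-nested 2-ary disjunction from D1:
- 1 premise line (D1)
- 2 disjuncts means 1 disjunction sign; each needs 1 axiom instance + 1 MP = 2 lines: 2 * 1 = 2
Total = 1 + 2 = 3 lines.

3


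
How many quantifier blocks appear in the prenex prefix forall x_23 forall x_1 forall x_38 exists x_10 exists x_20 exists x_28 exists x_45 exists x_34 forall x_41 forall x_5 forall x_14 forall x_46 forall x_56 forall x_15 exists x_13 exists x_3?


Alternations = 3.
Blocks = alternations + 1 = 4

4


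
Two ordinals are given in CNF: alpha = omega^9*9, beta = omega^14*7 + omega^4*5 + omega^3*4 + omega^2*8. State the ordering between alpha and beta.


Compare term by term from highest exponent:
alpha = omega^9*9
beta = omega^14*7 + omega^4*5 + omega^3*4 + omega^2*8
Term 1: alpha has omega^9*9, beta has omega^14*7
Term 2: alpha has omega^0*0, beta has omega^4*5
Term 3: alpha has omega^0*0, beta has omega^3*4
Term 4: alpha has omega^0*0, beta has omega^2*8
Result: alpha < beta

alpha < beta


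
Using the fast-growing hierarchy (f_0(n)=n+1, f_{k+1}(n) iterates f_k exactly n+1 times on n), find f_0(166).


f_0(166) = 166 + 1 = 167

167


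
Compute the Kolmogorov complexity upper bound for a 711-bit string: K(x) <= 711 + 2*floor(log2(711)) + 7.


floor(log2(711)) = 9
2 * 9 = 18
K(x) <= 711 + 18 + 7 = 736

736


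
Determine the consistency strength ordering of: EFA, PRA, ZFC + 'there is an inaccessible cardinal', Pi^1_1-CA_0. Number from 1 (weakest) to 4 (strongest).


Ordering by consistency strength:
1. EFA
2. PRA
3. Pi^1_1-CA_0
4. ZFC + 'there is an inaccessible cardinal'


EFA=1, PRA=2, ZFC + 'there is an inaccessible cardinal'=4, Pi^1_1-CA_0=3


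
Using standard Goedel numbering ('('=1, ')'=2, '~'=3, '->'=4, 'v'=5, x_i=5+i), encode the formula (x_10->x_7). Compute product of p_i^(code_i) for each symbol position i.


Formula: (x_10->x_7)
Symbol codes: [1, 15, 4, 12, 2]
Primes: [2, 3, 5, 7, 11]
p_1^1 = 2^1 = 2
p_2^15 = 3^15 = 14348907
p_3^4 = 5^4 = 625
p_4^12 = 7^12 = 13841287201
p_5^2 = 11^2 = 121
Product = 30039360599625195183750

30039360599625195183750


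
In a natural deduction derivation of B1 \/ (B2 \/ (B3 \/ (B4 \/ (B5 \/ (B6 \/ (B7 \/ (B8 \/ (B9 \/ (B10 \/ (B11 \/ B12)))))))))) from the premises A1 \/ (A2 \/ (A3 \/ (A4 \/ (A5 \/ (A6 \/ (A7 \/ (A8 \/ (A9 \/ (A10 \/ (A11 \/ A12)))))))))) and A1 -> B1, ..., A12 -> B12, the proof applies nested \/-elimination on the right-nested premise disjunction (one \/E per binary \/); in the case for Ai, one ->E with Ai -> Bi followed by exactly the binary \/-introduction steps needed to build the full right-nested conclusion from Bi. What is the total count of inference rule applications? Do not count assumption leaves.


Constructive dilemma with 12 branches, all disjunctions right-nested:
- \/E: the premise has 11 binary \/, each eliminated once: 11 nodes.
- ->E: one per case (Ai with Ai -> Bi gives Bi): 12 nodes.
- \/I: in case i < n, Bi needs 1 step to form Bi \/ (B(i+1) \/ ...) and then i-1 steps to prepend B(i-1), ..., B1, i.e. i steps; in case i = n, B12 needs 11 prepend steps.
  \/I total = (1 + 2 + ... + 11) + 11 = 66 + 11 = 77 nodes.
Total = 11 + 12 + 77 = 100

100


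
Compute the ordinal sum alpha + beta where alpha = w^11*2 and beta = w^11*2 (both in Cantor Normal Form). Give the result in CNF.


Ordinal addition w^11*2 + w^11*2:
Both terms have the same exponent 11.
w^e*c + w^e*d = w^e*(c+d).
Result = w^11*(2+2) = w^11*4

w^11*4


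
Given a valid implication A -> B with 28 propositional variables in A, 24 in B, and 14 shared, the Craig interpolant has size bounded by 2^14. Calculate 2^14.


Shared atoms = 14
Craig interpolant size bound = 2^14
= 16384

16384


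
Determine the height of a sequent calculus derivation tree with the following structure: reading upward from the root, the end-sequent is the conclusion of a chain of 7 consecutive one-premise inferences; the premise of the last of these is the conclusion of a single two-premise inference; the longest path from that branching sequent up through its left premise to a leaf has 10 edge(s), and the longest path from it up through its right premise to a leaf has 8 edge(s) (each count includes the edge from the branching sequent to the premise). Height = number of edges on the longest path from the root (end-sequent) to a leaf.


Longest path through the left premise: 10 edges (measured from the branching sequent)
Longest path through the right premise: 8 edges
Height of the subtree rooted at the branching sequent: max(10, 8) = 10
The branching sequent sits 7 edges above the root (the chain of one-premise inferences), so height = 10 + 7 = 17

17


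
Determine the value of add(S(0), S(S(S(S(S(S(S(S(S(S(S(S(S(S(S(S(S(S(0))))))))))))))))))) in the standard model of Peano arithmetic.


add(S^1(0), S^18(0)):
S^1(0) = 1
S^18(0) = 18
1 + 18 = 19

19


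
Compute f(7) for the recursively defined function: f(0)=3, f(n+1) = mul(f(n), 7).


f(0) = 3
f(1) = mul(f(0), 7) = mul(3, 7) = 21
f(2) = mul(f(1), 7) = mul(21, 7) = 147
f(3) = mul(f(2), 7) = mul(147, 7) = 1029
f(4) = mul(f(3), 7) = mul(1029, 7) = 7203
f(5) = mul(f(4), 7) = mul(7203, 7) = 50421
f(6) = mul(f(5), 7) = mul(50421, 7) = 352947
f(7) = mul(f(6), 7) = mul(352947, 7) = 2470629


2470629


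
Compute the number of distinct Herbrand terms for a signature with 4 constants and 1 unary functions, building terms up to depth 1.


Herbrand terms by depth:
Depth 0: 4 constants
Depth 1: 4 new terms (running total: 8)
Total distinct ground terms = 8

8


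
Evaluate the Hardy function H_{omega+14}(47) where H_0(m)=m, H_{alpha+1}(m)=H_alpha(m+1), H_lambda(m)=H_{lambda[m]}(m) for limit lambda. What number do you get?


H_{omega+14}(47):
Unwind the 14 successor steps: H_{omega+14}(47) = H_omega(47+14) = H_omega(61).
H_omega(m) = H_m(m) = m + m = 2m.
Result = 2 * 61 = 122

122


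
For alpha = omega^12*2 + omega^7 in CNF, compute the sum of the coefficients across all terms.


CNF: omega^12*2 + omega^7
Coefficients: 2 + 1 = 3

3


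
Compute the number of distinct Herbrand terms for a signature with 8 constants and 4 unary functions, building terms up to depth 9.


Herbrand terms by depth:
Depth 0: 8 constants
Depth 1: 32 new terms (running total: 40)
Depth 2: 128 new terms (running total: 168)
Depth 3: 512 new terms (running total: 680)
Depth 4: 2048 new terms (running total: 2728)
Depth 5: 8192 new terms (running total: 10920)
Depth 6: 32768 new terms (running total: 43688)
Depth 7: 131072 new terms (running total: 174760)
Depth 8: 524288 new terms (running total: 699048)
Depth 9: 2097152 new terms (running total: 2796200)
Total distinct ground terms = 2796200

2796200


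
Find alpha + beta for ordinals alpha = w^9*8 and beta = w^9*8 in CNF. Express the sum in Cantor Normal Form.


Ordinal addition w^9*8 + w^9*8:
Both terms have the same exponent 9.
w^e*c + w^e*d = w^e*(c+d).
Result = w^9*(8+8) = w^9*16

w^9*16


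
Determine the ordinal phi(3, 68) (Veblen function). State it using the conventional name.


phi(3, 68):
phi(3, beta) = eta_beta (the beta-th eta number, fixed point of zeta).
phi(3, 68) = eta_68

eta_68


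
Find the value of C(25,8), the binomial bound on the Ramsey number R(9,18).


R(9,18) <= C(9+18-2, 9-1) = C(25, 8)
C(25, 8) = 25! / (8! * 17!)
= 1081575

1081575


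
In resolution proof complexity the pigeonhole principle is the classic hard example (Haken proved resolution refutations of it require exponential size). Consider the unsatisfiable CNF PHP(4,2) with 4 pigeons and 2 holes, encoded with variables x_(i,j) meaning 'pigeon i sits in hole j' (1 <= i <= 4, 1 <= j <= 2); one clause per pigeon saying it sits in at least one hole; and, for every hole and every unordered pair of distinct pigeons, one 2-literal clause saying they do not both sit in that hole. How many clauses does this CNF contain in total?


PHP(4,2): 4 pigeons, 2 holes, 4*2 = 8 variables.
- pigeon clauses: one per pigeon -> 4 clauses
- hole clauses: 2 holes * C(4,2) = 2 * 6 -> 12 clauses
Total clauses = 4 + 12 = 16

16
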